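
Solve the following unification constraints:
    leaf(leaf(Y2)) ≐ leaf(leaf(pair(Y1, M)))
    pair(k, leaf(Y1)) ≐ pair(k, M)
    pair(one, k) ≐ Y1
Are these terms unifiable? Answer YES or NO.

Decompose leaf/1: leaf(Y2) ≐ leaf(pair(Y1, M)).
Decompose leaf/1: Y2 ≐ pair(Y1, M).
Bind Y2 := pair(Y1, M); no other remaining equation mentions Y2.
Decompose pair/2: k ≐ k,  leaf(Y1) ≐ M.
Delete trivial equation k ≐ k.
Bind M := leaf(Y1); no other remaining equation mentions M. Substituting into the earlier binding gives Y2 := pair(Y1, leaf(Y1)).
Bind Y1 := pair(one, k). Substituting into the earlier bindings gives Y2 := pair(pair(one, k), leaf(pair(one, k))), M := leaf(pair(one, k)).
No equations remain and no clash or occurs-check failure arose, so a unifier exists.

YES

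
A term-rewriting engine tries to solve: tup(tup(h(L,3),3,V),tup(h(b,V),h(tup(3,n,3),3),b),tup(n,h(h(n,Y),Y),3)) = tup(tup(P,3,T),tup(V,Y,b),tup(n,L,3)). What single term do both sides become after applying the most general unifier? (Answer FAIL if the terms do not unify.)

FAIL

Decompose tup/3: tup(h(L,3),3,V) = tup(P,3,T),  tup(h(b,V),h(tup(3,n,3),3),b) = tup(V,Y,b),  tup(n,h(h(n,Y),Y),3) = tup(n,L,3).
Decompose tup/3: h(L,3) = P,  3 = 3,  V = T.
Bind P := h(L,3); no other remaining equation mentions P.
Delete trivial equation 3 = 3.
Bind V := T; substituting into the one remaining equation that mentions V gives: tup(h(b,T),h(tup(3,n,3),3),b) = tup(T,Y,b).
Decompose tup/3: h(b,T) = T,  h(tup(3,n,3),3) = Y,  b = b.
Occurs check fails: T occurs in h(b,T); the equation T = h(b,T) has no finite solution.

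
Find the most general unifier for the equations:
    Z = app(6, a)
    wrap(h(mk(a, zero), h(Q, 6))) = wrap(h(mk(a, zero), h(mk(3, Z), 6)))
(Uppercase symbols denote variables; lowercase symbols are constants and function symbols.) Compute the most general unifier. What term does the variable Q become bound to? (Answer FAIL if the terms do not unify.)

mk(3, app(6, a))

Bind Z := app(6, a); substituting into the remaining equation gives: wrap(h(mk(a, zero), h(Q, 6))) = wrap(h(mk(a, zero), h(mk(3, app(6, a)), 6))).
Decompose wrap/1: h(mk(a, zero), h(Q, 6)) = h(mk(a, zero), h(mk(3, app(6, a)), 6)).
Decompose h/2: mk(a, zero) = mk(a, zero),  h(Q, 6) = h(mk(3, app(6, a)), 6).
Delete trivial equation mk(a, zero) = mk(a, zero).
Decompose h/2: Q = mk(3, app(6, a)),  6 = 6.
Bind Q := mk(3, app(6, a)); no other remaining equation mentions Q.
Delete trivial equation 6 = 6.
MGU = { Z ↦ app(6, a), Q ↦ mk(3, app(6, a)) }, so Q ↦ mk(3, app(6, a)).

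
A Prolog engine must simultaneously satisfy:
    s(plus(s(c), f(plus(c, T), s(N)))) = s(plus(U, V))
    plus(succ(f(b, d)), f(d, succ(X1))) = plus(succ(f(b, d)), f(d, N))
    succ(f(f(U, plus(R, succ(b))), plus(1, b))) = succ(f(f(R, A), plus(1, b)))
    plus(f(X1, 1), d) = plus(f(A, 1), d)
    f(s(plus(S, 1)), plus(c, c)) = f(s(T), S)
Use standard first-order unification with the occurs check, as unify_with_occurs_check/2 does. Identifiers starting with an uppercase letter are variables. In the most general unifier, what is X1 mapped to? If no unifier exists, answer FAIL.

Decompose s/1: plus(s(c), f(plus(c, T), s(N))) = plus(U, V).
Decompose plus/2: s(c) = U,  f(plus(c, T), s(N)) = V.
Bind U := s(c); substituting into the one remaining equation that mentions U gives: succ(f(f(s(c), plus(R, succ(b))), plus(1, b))) = succ(f(f(R, A), plus(1, b))).
Bind V := f(plus(c, T), s(N)); no other remaining equation mentions V.
Decompose plus/2: succ(f(b, d)) = succ(f(b, d)),  f(d, succ(X1)) = f(d, N).
Delete trivial equation succ(f(b, d)) = succ(f(b, d)).
Decompose f/2: d = d,  succ(X1) = N.
Delete trivial equation d = d.
Bind N := succ(X1); no other remaining equation mentions N. Substituting into the earlier binding gives V := f(plus(c, T), s(succ(X1))).
Decompose succ/1: f(f(s(c), plus(R, succ(b))), plus(1, b)) = f(f(R, A), plus(1, b)).
Decompose f/2: f(s(c), plus(R, succ(b))) = f(R, A),  plus(1, b) = plus(1, b).
Decompose f/2: s(c) = R,  plus(R, succ(b)) = A.
Bind R := s(c); substituting into the one remaining equation that mentions R gives: plus(s(c), succ(b)) = A.
Bind A := plus(s(c), succ(b)); substituting into the one remaining equation that mentions A gives: plus(f(X1, 1), d) = plus(f(plus(s(c), succ(b)), 1), d).
Delete trivial equation plus(1, b) = plus(1, b).
Decompose plus/2: f(X1, 1) = f(plus(s(c), succ(b)), 1),  d = d.
Decompose f/2: X1 = plus(s(c), succ(b)),  1 = 1.
Bind X1 := plus(s(c), succ(b)); no other remaining equation mentions X1. Substituting into the earlier bindings gives V := f(plus(c, T), s(succ(plus(s(c), succ(b))))), N := succ(plus(s(c), succ(b))).
Delete trivial equation 1 = 1.
Delete trivial equation d = d.
Decompose f/2: s(plus(S, 1)) = s(T),  plus(c, c) = S.
Decompose s/1: plus(S, 1) = T.
Bind T := plus(S, 1); no other remaining equation mentions T. Substituting into the earlier binding gives V := f(plus(c, plus(S, 1)), s(succ(plus(s(c), succ(b))))).
Bind S := plus(c, c). Substituting into the earlier bindings gives V := f(plus(c, plus(plus(c, c), 1)), s(succ(plus(s(c), succ(b))))), T := plus(plus(c, c), 1).
MGU = { U ↦ s(c), V ↦ f(plus(c, plus(plus(c, c), 1)), s(succ(plus(s(c), succ(b))))), N ↦ succ(plus(s(c), succ(b))), R ↦ s(c), A ↦ plus(s(c), succ(b)), X1 ↦ plus(s(c), succ(b)), T ↦ plus(plus(c, c), 1), S ↦ plus(c, c) }, so X1 ↦ plus(s(c), succ(b)).

plus(s(c), succ(b))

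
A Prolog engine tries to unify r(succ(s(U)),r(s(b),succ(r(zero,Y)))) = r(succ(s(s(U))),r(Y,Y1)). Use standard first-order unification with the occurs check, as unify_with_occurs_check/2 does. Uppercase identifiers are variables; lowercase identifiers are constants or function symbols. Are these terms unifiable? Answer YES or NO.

NO

Decompose r/2: succ(s(U)) = succ(s(s(U))),  r(s(b),succ(r(zero,Y))) = r(Y,Y1).
Decompose succ/1: s(U) = s(s(U)).
Decompose s/1: U = s(U).
Occurs check fails: U occurs in s(U); the equation U = s(U) has no finite solution.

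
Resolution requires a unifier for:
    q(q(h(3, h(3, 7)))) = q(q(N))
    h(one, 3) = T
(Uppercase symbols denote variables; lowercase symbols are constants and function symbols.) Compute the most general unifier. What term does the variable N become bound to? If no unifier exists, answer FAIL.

Decompose q/1: q(h(3, h(3, 7))) = q(N).
Decompose q/1: h(3, h(3, 7)) = N.
Bind N := h(3, h(3, 7)); no other remaining equation mentions N.
Bind T := h(one, 3).
MGU = { N ↦ h(3, h(3, 7)), T ↦ h(one, 3) }, so N ↦ h(3, h(3, 7)).

h(3, h(3, 7))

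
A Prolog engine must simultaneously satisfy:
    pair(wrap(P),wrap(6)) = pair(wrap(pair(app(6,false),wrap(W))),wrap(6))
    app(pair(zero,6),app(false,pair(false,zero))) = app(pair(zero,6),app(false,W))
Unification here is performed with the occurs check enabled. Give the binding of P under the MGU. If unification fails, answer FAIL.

pair(app(6,false),wrap(pair(false,zero)))

Decompose pair/2: wrap(P) = wrap(pair(app(6,false),wrap(W))),  wrap(6) = wrap(6).
Decompose wrap/1: P = pair(app(6,false),wrap(W)).
Bind P := pair(app(6,false),wrap(W)); no other remaining equation mentions P.
Delete trivial equation wrap(6) = wrap(6).
Decompose app/2: pair(zero,6) = pair(zero,6),  app(false,pair(false,zero)) = app(false,W).
Delete trivial equation pair(zero,6) = pair(zero,6).
Decompose app/2: false = false,  pair(false,zero) = W.
Delete trivial equation false = false.
Bind W := pair(false,zero). Substituting into the earlier binding gives P := pair(app(6,false),wrap(pair(false,zero))).
MGU = { P ↦ pair(app(6,false),wrap(pair(false,zero))), W ↦ pair(false,zero) }, so P ↦ pair(app(6,false),wrap(pair(false,zero))).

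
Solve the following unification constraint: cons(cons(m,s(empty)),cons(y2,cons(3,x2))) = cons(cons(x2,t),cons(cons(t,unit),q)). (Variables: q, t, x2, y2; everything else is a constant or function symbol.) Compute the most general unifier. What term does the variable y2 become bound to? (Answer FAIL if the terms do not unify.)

Decompose cons/2: cons(m,s(empty)) = cons(x2,t),  cons(y2,cons(3,x2)) = cons(cons(t,unit),q).
Decompose cons/2: m = x2,  s(empty) = t.
Bind x2 := m; substituting into the one remaining equation that mentions x2 gives: cons(y2,cons(3,m)) = cons(cons(t,unit),q).
Bind t := s(empty); substituting into the remaining equation gives: cons(y2,cons(3,m)) = cons(cons(s(empty),unit),q).
Decompose cons/2: y2 = cons(s(empty),unit),  cons(3,m) = q.
Bind y2 := cons(s(empty),unit); no other remaining equation mentions y2.
Bind q := cons(3,m).
MGU = { x2 -> m, t -> s(empty), y2 -> cons(s(empty),unit), q -> cons(3,m) }, so y2 -> cons(s(empty),unit).

cons(s(empty),unit)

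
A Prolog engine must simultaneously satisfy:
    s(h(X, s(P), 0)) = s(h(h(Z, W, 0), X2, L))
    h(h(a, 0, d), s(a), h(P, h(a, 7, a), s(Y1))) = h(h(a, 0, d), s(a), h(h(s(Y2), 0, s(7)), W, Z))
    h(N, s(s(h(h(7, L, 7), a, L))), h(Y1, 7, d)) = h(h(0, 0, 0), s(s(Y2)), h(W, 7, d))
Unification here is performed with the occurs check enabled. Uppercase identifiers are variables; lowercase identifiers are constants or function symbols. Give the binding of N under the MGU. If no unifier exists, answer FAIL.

Decompose s/1: h(X, s(P), 0) = h(h(Z, W, 0), X2, L).
Decompose h/3: X = h(Z, W, 0),  s(P) = X2,  0 = L.
Bind X := h(Z, W, 0); no other remaining equation mentions X.
Bind X2 := s(P); no other remaining equation mentions X2.
Bind L := 0; substituting into the one remaining equation that mentions L gives: h(N, s(s(h(h(7, 0, 7), a, 0))), h(Y1, 7, d)) = h(h(0, 0, 0), s(s(Y2)), h(W, 7, d)).
Decompose h/3: h(a, 0, d) = h(a, 0, d),  s(a) = s(a),  h(P, h(a, 7, a), s(Y1)) = h(h(s(Y2), 0, s(7)), W, Z).
Delete trivial equation h(a, 0, d) = h(a, 0, d).
Delete trivial equation s(a) = s(a).
Decompose h/3: P = h(s(Y2), 0, s(7)),  h(a, 7, a) = W,  s(Y1) = Z.
Bind P := h(s(Y2), 0, s(7)); no other remaining equation mentions P. Substituting into the earlier binding gives X2 := s(h(s(Y2), 0, s(7))).
Bind W := h(a, 7, a); substituting into the one remaining equation that mentions W gives: h(N, s(s(h(h(7, 0, 7), a, 0))), h(Y1, 7, d)) = h(h(0, 0, 0), s(s(Y2)), h(h(a, 7, a), 7, d)). Substituting into the earlier binding gives X := h(Z, h(a, 7, a), 0).
Bind Z := s(Y1); no other remaining equation mentions Z. Substituting into the earlier binding gives X := h(s(Y1), h(a, 7, a), 0).
Decompose h/3: N = h(0, 0, 0),  s(s(h(h(7, 0, 7), a, 0))) = s(s(Y2)),  h(Y1, 7, d) = h(h(a, 7, a), 7, d).
Bind N := h(0, 0, 0); no other remaining equation mentions N.
Decompose s/1: s(h(h(7, 0, 7), a, 0)) = s(Y2).
Decompose s/1: h(h(7, 0, 7), a, 0) = Y2.
Bind Y2 := h(h(7, 0, 7), a, 0); no other remaining equation mentions Y2. Substituting into the earlier bindings gives X2 := s(h(s(h(h(7, 0, 7), a, 0)), 0, s(7))), P := h(s(h(h(7, 0, 7), a, 0)), 0, s(7)).
Decompose h/3: Y1 = h(a, 7, a),  7 = 7,  d = d.
Bind Y1 := h(a, 7, a); no other remaining equation mentions Y1. Substituting into the earlier bindings gives X := h(s(h(a, 7, a)), h(a, 7, a), 0), Z := s(h(a, 7, a)).
Delete trivial equation 7 = 7.
Delete trivial equation d = d.
MGU = { X = h(s(h(a, 7, a)), h(a, 7, a), 0), X2 = s(h(s(h(h(7, 0, 7), a, 0)), 0, s(7))), L = 0, P = h(s(h(h(7, 0, 7), a, 0)), 0, s(7)), W = h(a, 7, a), Z = s(h(a, 7, a)), N = h(0, 0, 0), Y2 = h(h(7, 0, 7), a, 0), Y1 = h(a, 7, a) }, so N = h(0, 0, 0).

h(0, 0, 0)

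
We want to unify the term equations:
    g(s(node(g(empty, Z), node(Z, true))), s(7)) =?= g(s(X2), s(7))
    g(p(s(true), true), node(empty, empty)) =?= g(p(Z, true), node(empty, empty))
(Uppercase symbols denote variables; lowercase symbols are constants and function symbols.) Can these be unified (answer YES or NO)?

YES

Decompose g/2: s(node(g(empty, Z), node(Z, true))) =?= s(X2),  s(7) =?= s(7).
Decompose s/1: node(g(empty, Z), node(Z, true)) =?= X2.
Bind X2 := node(g(empty, Z), node(Z, true)); no other remaining equation mentions X2.
Delete trivial equation s(7) =?= s(7).
Decompose g/2: p(s(true), true) =?= p(Z, true),  node(empty, empty) =?= node(empty, empty).
Decompose p/2: s(true) =?= Z,  true =?= true.
Bind Z := s(true); no other remaining equation mentions Z. Substituting into the earlier binding gives X2 := node(g(empty, s(true)), node(s(true), true)).
Delete trivial equation true =?= true.
Delete trivial equation node(empty, empty) =?= node(empty, empty).
No equations remain and no clash or occurs-check failure arose, so a unifier exists.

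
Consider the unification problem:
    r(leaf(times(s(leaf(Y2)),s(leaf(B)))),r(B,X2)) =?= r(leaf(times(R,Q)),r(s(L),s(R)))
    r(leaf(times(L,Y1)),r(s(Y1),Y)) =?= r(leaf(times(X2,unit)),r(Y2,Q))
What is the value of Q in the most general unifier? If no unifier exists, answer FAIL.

s(leaf(s(s(s(leaf(s(unit)))))))

Decompose r/2: leaf(times(s(leaf(Y2)),s(leaf(B)))) =?= leaf(times(R,Q)),  r(B,X2) =?= r(s(L),s(R)).
Decompose leaf/1: times(s(leaf(Y2)),s(leaf(B))) =?= times(R,Q).
Decompose times/2: s(leaf(Y2)) =?= R,  s(leaf(B)) =?= Q.
Bind R := s(leaf(Y2)); substituting into the one remaining equation that mentions R gives: r(B,X2) =?= r(s(L),s(s(leaf(Y2)))).
Bind Q := s(leaf(B)); substituting into the one remaining equation that mentions Q gives: r(leaf(times(L,Y1)),r(s(Y1),Y)) =?= r(leaf(times(X2,unit)),r(Y2,s(leaf(B)))).
Decompose r/2: B =?= s(L),  X2 =?= s(s(leaf(Y2))).
Bind B := s(L); substituting into the one remaining equation that mentions B gives: r(leaf(times(L,Y1)),r(s(Y1),Y)) =?= r(leaf(times(X2,unit)),r(Y2,s(leaf(s(L))))). Substituting into the earlier binding gives Q := s(leaf(s(L))).
Bind X2 := s(s(leaf(Y2))); substituting into the remaining equation gives: r(leaf(times(L,Y1)),r(s(Y1),Y)) =?= r(leaf(times(s(s(leaf(Y2))),unit)),r(Y2,s(leaf(s(L))))).
Decompose r/2: leaf(times(L,Y1)) =?= leaf(times(s(s(leaf(Y2))),unit)),  r(s(Y1),Y) =?= r(Y2,s(leaf(s(L)))).
Decompose leaf/1: times(L,Y1) =?= times(s(s(leaf(Y2))),unit).
Decompose times/2: L =?= s(s(leaf(Y2))),  Y1 =?= unit.
Bind L := s(s(leaf(Y2))); substituting into the one remaining equation that mentions L gives: r(s(Y1),Y) =?= r(Y2,s(leaf(s(s(s(leaf(Y2))))))). Substituting into the earlier bindings gives Q := s(leaf(s(s(s(leaf(Y2)))))), B := s(s(s(leaf(Y2)))).
Bind Y1 := unit; substituting into the remaining equation gives: r(s(unit),Y) =?= r(Y2,s(leaf(s(s(s(leaf(Y2))))))).
Decompose r/2: s(unit) =?= Y2,  Y =?= s(leaf(s(s(s(leaf(Y2)))))).
Bind Y2 := s(unit); substituting into the remaining equation gives: Y =?= s(leaf(s(s(s(leaf(s(unit))))))). Substituting into the earlier bindings gives R := s(leaf(s(unit))), Q := s(leaf(s(s(s(leaf(s(unit))))))), B := s(s(s(leaf(s(unit))))), X2 := s(s(leaf(s(unit)))), L := s(s(leaf(s(unit)))).
Bind Y := s(leaf(s(s(s(leaf(s(unit))))))).
MGU = { R := s(leaf(s(unit))), Q := s(leaf(s(s(s(leaf(s(unit))))))), B := s(s(s(leaf(s(unit))))), X2 := s(s(leaf(s(unit)))), L := s(s(leaf(s(unit)))), Y1 := unit, Y2 := s(unit), Y := s(leaf(s(s(s(leaf(s(unit))))))) }, so Q := s(leaf(s(s(s(leaf(s(unit))))))).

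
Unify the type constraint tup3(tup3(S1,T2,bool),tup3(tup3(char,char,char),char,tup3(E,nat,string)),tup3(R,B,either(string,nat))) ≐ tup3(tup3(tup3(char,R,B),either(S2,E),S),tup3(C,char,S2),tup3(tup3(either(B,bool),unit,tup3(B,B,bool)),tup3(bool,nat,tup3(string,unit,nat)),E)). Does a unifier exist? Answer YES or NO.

Decompose tup3/3: tup3(S1,T2,bool) ≐ tup3(tup3(char,R,B),either(S2,E),S),  tup3(tup3(char,char,char),char,tup3(E,nat,string)) ≐ tup3(C,char,S2),  tup3(R,B,either(string,nat)) ≐ tup3(tup3(either(B,bool),unit,tup3(B,B,bool)),tup3(bool,nat,tup3(string,unit,nat)),E).
Decompose tup3/3: S1 ≐ tup3(char,R,B),  T2 ≐ either(S2,E),  bool ≐ S.
Bind S1 := tup3(char,R,B); no other remaining equation mentions S1.
Bind T2 := either(S2,E); no other remaining equation mentions T2.
Bind S := bool; no other remaining equation mentions S.
Decompose tup3/3: tup3(char,char,char) ≐ C,  char ≐ char,  tup3(E,nat,string) ≐ S2.
Bind C := tup3(char,char,char); no other remaining equation mentions C.
Delete trivial equation char ≐ char.
Bind S2 := tup3(E,nat,string); no other remaining equation mentions S2. Substituting into the earlier binding gives T2 := either(tup3(E,nat,string),E).
Decompose tup3/3: R ≐ tup3(either(B,bool),unit,tup3(B,B,bool)),  B ≐ tup3(bool,nat,tup3(string,unit,nat)),  either(string,nat) ≐ E.
Bind R := tup3(either(B,bool),unit,tup3(B,B,bool)); no other remaining equation mentions R. Substituting into the earlier binding gives S1 := tup3(char,tup3(either(B,bool),unit,tup3(B,B,bool)),B).
Bind B := tup3(bool,nat,tup3(string,unit,nat)); no other remaining equation mentions B. Substituting into the earlier bindings gives S1 := tup3(char,tup3(either(tup3(bool,nat,tup3(string,unit,nat)),bool),unit,tup3(tup3(bool,nat,tup3(string,unit,nat)),tup3(bool,nat,tup3(string,unit,nat)),bool)),tup3(bool,nat,tup3(string,unit,nat))), R := tup3(either(tup3(bool,nat,tup3(string,unit,nat)),bool),unit,tup3(tup3(bool,nat,tup3(string,unit,nat)),tup3(bool,nat,tup3(string,unit,nat)),bool)).
Bind E := either(string,nat). Substituting into the earlier bindings gives T2 := either(tup3(either(string,nat),nat,string),either(string,nat)), S2 := tup3(either(string,nat),nat,string).
No equations remain and no clash or occurs-check failure arose, so a unifier exists.

YES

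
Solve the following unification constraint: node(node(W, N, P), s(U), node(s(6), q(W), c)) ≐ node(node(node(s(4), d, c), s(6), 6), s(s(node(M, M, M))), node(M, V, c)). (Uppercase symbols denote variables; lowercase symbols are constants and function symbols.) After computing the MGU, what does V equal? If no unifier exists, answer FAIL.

Decompose node/3: node(W, N, P) ≐ node(node(s(4), d, c), s(6), 6),  s(U) ≐ s(s(node(M, M, M))),  node(s(6), q(W), c) ≐ node(M, V, c).
Decompose node/3: W ≐ node(s(4), d, c),  N ≐ s(6),  P ≐ 6.
Bind W := node(s(4), d, c); substituting into the one remaining equation that mentions W gives: node(s(6), q(node(s(4), d, c)), c) ≐ node(M, V, c).
Bind N := s(6); no other remaining equation mentions N.
Bind P := 6; no other remaining equation mentions P.
Decompose s/1: U ≐ s(node(M, M, M)).
Bind U := s(node(M, M, M)); no other remaining equation mentions U.
Decompose node/3: s(6) ≐ M,  q(node(s(4), d, c)) ≐ V,  c ≐ c.
Bind M := s(6); no other remaining equation mentions M. Substituting into the earlier binding gives U := s(node(s(6), s(6), s(6))).
Bind V := q(node(s(4), d, c)); no other remaining equation mentions V.
Delete trivial equation c ≐ c.
MGU = { W ↦ node(s(4), d, c), N ↦ s(6), P ↦ 6, U ↦ s(node(s(6), s(6), s(6))), M ↦ s(6), V ↦ q(node(s(4), d, c)) }, so V ↦ q(node(s(4), d, c)).

q(node(s(4), d, c))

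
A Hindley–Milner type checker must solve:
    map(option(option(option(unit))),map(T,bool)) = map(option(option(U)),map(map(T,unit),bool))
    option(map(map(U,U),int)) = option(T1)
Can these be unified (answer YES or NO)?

NO

Decompose map/2: option(option(option(unit))) = option(option(U)),  map(T,bool) = map(map(T,unit),bool).
Decompose option/1: option(option(unit)) = option(U).
Decompose option/1: option(unit) = U.
Bind U := option(unit); substituting into the one remaining equation that mentions U gives: option(map(map(option(unit),option(unit)),int)) = option(T1).
Decompose map/2: T = map(T,unit),  bool = bool.
Occurs check fails: T occurs in map(T,unit); the equation T = map(T,unit) has no finite solution.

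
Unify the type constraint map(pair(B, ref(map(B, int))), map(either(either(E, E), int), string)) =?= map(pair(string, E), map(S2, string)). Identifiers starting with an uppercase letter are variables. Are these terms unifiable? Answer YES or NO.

Decompose map/2: pair(B, ref(map(B, int))) =?= pair(string, E),  map(either(either(E, E), int), string) =?= map(S2, string).
Decompose pair/2: B =?= string,  ref(map(B, int)) =?= E.
Bind B := string; substituting into the one remaining equation that mentions B gives: ref(map(string, int)) =?= E.
Bind E := ref(map(string, int)); substituting into the remaining equation gives: map(either(either(ref(map(string, int)), ref(map(string, int))), int), string) =?= map(S2, string).
Decompose map/2: either(either(ref(map(string, int)), ref(map(string, int))), int) =?= S2,  string =?= string.
Bind S2 := either(either(ref(map(string, int)), ref(map(string, int))), int); no other remaining equation mentions S2.
Delete trivial equation string =?= string.
No equations remain and no clash or occurs-check failure arose, so a unifier exists.

YES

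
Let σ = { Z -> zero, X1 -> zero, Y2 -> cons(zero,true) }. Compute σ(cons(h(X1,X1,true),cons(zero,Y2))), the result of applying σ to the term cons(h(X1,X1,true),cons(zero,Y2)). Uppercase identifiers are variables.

Replace each occurrence of X1 with zero.
Replace each occurrence of Y2 with cons(zero,true).
Result: cons(h(zero,zero,true),cons(zero,cons(zero,true))).

cons(h(zero,zero,true),cons(zero,cons(zero,true)))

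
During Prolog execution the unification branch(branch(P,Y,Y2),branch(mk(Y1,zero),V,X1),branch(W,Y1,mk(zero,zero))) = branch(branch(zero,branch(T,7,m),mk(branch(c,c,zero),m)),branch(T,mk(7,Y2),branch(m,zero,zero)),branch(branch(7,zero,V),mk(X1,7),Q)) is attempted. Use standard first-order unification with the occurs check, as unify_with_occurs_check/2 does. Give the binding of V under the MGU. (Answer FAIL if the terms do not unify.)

mk(7,mk(branch(c,c,zero),m))

Decompose branch/3: branch(P,Y,Y2) = branch(zero,branch(T,7,m),mk(branch(c,c,zero),m)),  branch(mk(Y1,zero),V,X1) = branch(T,mk(7,Y2),branch(m,zero,zero)),  branch(W,Y1,mk(zero,zero)) = branch(branch(7,zero,V),mk(X1,7),Q).
Decompose branch/3: P = zero,  Y = branch(T,7,m),  Y2 = mk(branch(c,c,zero),m).
Bind P := zero; no other remaining equation mentions P.
Bind Y := branch(T,7,m); no other remaining equation mentions Y.
Bind Y2 := mk(branch(c,c,zero),m); substituting into the one remaining equation that mentions Y2 gives: branch(mk(Y1,zero),V,X1) = branch(T,mk(7,mk(branch(c,c,zero),m)),branch(m,zero,zero)).
Decompose branch/3: mk(Y1,zero) = T,  V = mk(7,mk(branch(c,c,zero),m)),  X1 = branch(m,zero,zero).
Bind T := mk(Y1,zero); no other remaining equation mentions T. Substituting into the earlier binding gives Y := branch(mk(Y1,zero),7,m).
Bind V := mk(7,mk(branch(c,c,zero),m)); substituting into the one remaining equation that mentions V gives: branch(W,Y1,mk(zero,zero)) = branch(branch(7,zero,mk(7,mk(branch(c,c,zero),m))),mk(X1,7),Q).
Bind X1 := branch(m,zero,zero); substituting into the remaining equation gives: branch(W,Y1,mk(zero,zero)) = branch(branch(7,zero,mk(7,mk(branch(c,c,zero),m))),mk(branch(m,zero,zero),7),Q).
Decompose branch/3: W = branch(7,zero,mk(7,mk(branch(c,c,zero),m))),  Y1 = mk(branch(m,zero,zero),7),  mk(zero,zero) = Q.
Bind W := branch(7,zero,mk(7,mk(branch(c,c,zero),m))); no other remaining equation mentions W.
Bind Y1 := mk(branch(m,zero,zero),7); no other remaining equation mentions Y1. Substituting into the earlier bindings gives Y := branch(mk(mk(branch(m,zero,zero),7),zero),7,m), T := mk(mk(branch(m,zero,zero),7),zero).
Bind Q := mk(zero,zero).
MGU = { P ↦ zero, Y ↦ branch(mk(mk(branch(m,zero,zero),7),zero),7,m), Y2 ↦ mk(branch(c,c,zero),m), T ↦ mk(mk(branch(m,zero,zero),7),zero), V ↦ mk(7,mk(branch(c,c,zero),m)), X1 ↦ branch(m,zero,zero), W ↦ branch(7,zero,mk(7,mk(branch(c,c,zero),m))), Y1 ↦ mk(branch(m,zero,zero),7), Q ↦ mk(zero,zero) }, so V ↦ mk(7,mk(branch(c,c,zero),m)).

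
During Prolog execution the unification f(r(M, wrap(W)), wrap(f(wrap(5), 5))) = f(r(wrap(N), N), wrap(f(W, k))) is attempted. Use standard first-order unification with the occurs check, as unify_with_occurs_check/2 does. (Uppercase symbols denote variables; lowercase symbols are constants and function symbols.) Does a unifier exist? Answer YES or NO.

NO

Decompose f/2: r(M, wrap(W)) = r(wrap(N), N),  wrap(f(wrap(5), 5)) = wrap(f(W, k)).
Decompose r/2: M = wrap(N),  wrap(W) = N.
Bind M := wrap(N); no other remaining equation mentions M.
Bind N := wrap(W); no other remaining equation mentions N. Substituting into the earlier binding gives M := wrap(wrap(W)).
Decompose wrap/1: f(wrap(5), 5) = f(W, k).
Decompose f/2: wrap(5) = W,  5 = k.
Bind W := wrap(5); no other remaining equation mentions W. Substituting into the earlier bindings gives M := wrap(wrap(wrap(5))), N := wrap(wrap(5)).
Clash: constants 5 and k differ; no unifier exists.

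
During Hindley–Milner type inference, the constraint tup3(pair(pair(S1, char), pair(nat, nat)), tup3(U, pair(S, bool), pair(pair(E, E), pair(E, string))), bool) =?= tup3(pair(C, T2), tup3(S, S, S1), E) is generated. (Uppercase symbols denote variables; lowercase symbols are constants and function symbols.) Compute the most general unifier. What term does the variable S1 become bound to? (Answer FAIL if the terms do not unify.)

FAIL

Decompose tup3/3: pair(pair(S1, char), pair(nat, nat)) =?= pair(C, T2),  tup3(U, pair(S, bool), pair(pair(E, E), pair(E, string))) =?= tup3(S, S, S1),  bool =?= E.
Decompose pair/2: pair(S1, char) =?= C,  pair(nat, nat) =?= T2.
Bind C := pair(S1, char); no other remaining equation mentions C.
Bind T2 := pair(nat, nat); no other remaining equation mentions T2.
Decompose tup3/3: U =?= S,  pair(S, bool) =?= S,  pair(pair(E, E), pair(E, string)) =?= S1.
Bind U := S; no other remaining equation mentions U.
Occurs check fails: S occurs in pair(S, bool); the equation S =?= pair(S, bool) has no finite solution.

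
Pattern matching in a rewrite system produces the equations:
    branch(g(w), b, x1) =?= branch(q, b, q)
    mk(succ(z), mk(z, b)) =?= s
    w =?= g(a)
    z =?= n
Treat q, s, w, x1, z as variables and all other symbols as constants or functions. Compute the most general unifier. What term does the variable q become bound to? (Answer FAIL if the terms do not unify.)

g(g(a))

Decompose branch/3: g(w) =?= q,  b =?= b,  x1 =?= q.
Bind q := g(w); substituting into the one remaining equation that mentions q gives: x1 =?= g(w).
Delete trivial equation b =?= b.
Bind x1 := g(w); no other remaining equation mentions x1.
Bind s := mk(succ(z), mk(z, b)); no other remaining equation mentions s.
Bind w := g(a); no other remaining equation mentions w. Substituting into the earlier bindings gives q := g(g(a)), x1 := g(g(a)).
Bind z := n. Substituting into the earlier binding gives s := mk(succ(n), mk(n, b)).
MGU = { q ↦ g(g(a)), x1 ↦ g(g(a)), s ↦ mk(succ(n), mk(n, b)), w ↦ g(a), z ↦ n }, so q ↦ g(g(a)).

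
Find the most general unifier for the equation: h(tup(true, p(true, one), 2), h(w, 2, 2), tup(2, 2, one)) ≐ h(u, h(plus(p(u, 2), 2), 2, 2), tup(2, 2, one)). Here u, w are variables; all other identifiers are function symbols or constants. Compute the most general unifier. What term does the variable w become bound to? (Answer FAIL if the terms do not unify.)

Decompose h/3: tup(true, p(true, one), 2) ≐ u,  h(w, 2, 2) ≐ h(plus(p(u, 2), 2), 2, 2),  tup(2, 2, one) ≐ tup(2, 2, one).
Bind u := tup(true, p(true, one), 2); substituting into the one remaining equation that mentions u gives: h(w, 2, 2) ≐ h(plus(p(tup(true, p(true, one), 2), 2), 2), 2, 2).
Decompose h/3: w ≐ plus(p(tup(true, p(true, one), 2), 2), 2),  2 ≐ 2,  2 ≐ 2.
Bind w := plus(p(tup(true, p(true, one), 2), 2), 2); no other remaining equation mentions w.
Delete trivial equation 2 ≐ 2.
Delete trivial equation 2 ≐ 2.
Delete trivial equation tup(2, 2, one) ≐ tup(2, 2, one).
MGU = { u ↦ tup(true, p(true, one), 2), w ↦ plus(p(tup(true, p(true, one), 2), 2), 2) }, so w ↦ plus(p(tup(true, p(true, one), 2), 2), 2).

plus(p(tup(true, p(true, one), 2), 2), 2)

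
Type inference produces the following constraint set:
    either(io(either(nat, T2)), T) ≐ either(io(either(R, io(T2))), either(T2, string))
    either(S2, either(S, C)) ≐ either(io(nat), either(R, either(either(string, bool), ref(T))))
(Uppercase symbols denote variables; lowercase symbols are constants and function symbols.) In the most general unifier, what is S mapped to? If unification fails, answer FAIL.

FAIL

Decompose either/2: io(either(nat, T2)) ≐ io(either(R, io(T2))),  T ≐ either(T2, string).
Decompose io/1: either(nat, T2) ≐ either(R, io(T2)).
Decompose either/2: nat ≐ R,  T2 ≐ io(T2).
Bind R := nat; substituting into the one remaining equation that mentions R gives: either(S2, either(S, C)) ≐ either(io(nat), either(nat, either(either(string, bool), ref(T)))).
Occurs check fails: T2 occurs in io(T2); the equation T2 ≐ io(T2) has no finite solution.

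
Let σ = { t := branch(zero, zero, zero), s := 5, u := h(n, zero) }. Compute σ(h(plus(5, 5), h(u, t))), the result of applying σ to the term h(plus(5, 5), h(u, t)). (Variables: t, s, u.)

h(plus(5, 5), h(h(n, zero), branch(zero, zero, zero)))

Replace each occurrence of t with branch(zero, zero, zero).
Replace each occurrence of u with h(n, zero).
Result: h(plus(5, 5), h(h(n, zero), branch(zero, zero, zero))).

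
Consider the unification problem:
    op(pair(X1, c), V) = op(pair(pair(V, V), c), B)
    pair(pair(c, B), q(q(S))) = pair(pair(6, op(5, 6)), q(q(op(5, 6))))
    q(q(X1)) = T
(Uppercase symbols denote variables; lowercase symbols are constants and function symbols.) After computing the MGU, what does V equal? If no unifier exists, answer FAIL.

FAIL

Decompose op/2: pair(X1, c) = pair(pair(V, V), c),  V = B.
Decompose pair/2: X1 = pair(V, V),  c = c.
Bind X1 := pair(V, V); substituting into the one remaining equation that mentions X1 gives: q(q(pair(V, V))) = T.
Delete trivial equation c = c.
Bind V := B; substituting into the one remaining equation that mentions V gives: q(q(pair(B, B))) = T. Substituting into the earlier binding gives X1 := pair(B, B).
Decompose pair/2: pair(c, B) = pair(6, op(5, 6)),  q(q(S)) = q(q(op(5, 6))).
Decompose pair/2: c = 6,  B = op(5, 6).
Clash: constants c and 6 differ; no unifier exists.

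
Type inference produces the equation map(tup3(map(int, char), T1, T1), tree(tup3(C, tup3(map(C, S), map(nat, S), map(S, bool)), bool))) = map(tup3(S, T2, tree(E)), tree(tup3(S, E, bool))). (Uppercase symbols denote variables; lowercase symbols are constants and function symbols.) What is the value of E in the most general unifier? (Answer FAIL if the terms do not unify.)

tup3(map(map(int, char), map(int, char)), map(nat, map(int, char)), map(map(int, char), bool))

Decompose map/2: tup3(map(int, char), T1, T1) = tup3(S, T2, tree(E)),  tree(tup3(C, tup3(map(C, S), map(nat, S), map(S, bool)), bool)) = tree(tup3(S, E, bool)).
Decompose tup3/3: map(int, char) = S,  T1 = T2,  T1 = tree(E).
Bind S := map(int, char); substituting into the one remaining equation that mentions S gives: tree(tup3(C, tup3(map(C, map(int, char)), map(nat, map(int, char)), map(map(int, char), bool)), bool)) = tree(tup3(map(int, char), E, bool)).
Bind T1 := T2; substituting into the one remaining equation that mentions T1 gives: T2 = tree(E).
Bind T2 := tree(E); no other remaining equation mentions T2. Substituting into the earlier binding gives T1 := tree(E).
Decompose tree/1: tup3(C, tup3(map(C, map(int, char)), map(nat, map(int, char)), map(map(int, char), bool)), bool) = tup3(map(int, char), E, bool).
Decompose tup3/3: C = map(int, char),  tup3(map(C, map(int, char)), map(nat, map(int, char)), map(map(int, char), bool)) = E,  bool = bool.
Bind C := map(int, char); substituting into the one remaining equation that mentions C gives: tup3(map(map(int, char), map(int, char)), map(nat, map(int, char)), map(map(int, char), bool)) = E.
Bind E := tup3(map(map(int, char), map(int, char)), map(nat, map(int, char)), map(map(int, char), bool)); no other remaining equation mentions E. Substituting into the earlier bindings gives T1 := tree(tup3(map(map(int, char), map(int, char)), map(nat, map(int, char)), map(map(int, char), bool))), T2 := tree(tup3(map(map(int, char), map(int, char)), map(nat, map(int, char)), map(map(int, char), bool))).
Delete trivial equation bool = bool.
MGU = { S := map(int, char), T1 := tree(tup3(map(map(int, char), map(int, char)), map(nat, map(int, char)), map(map(int, char), bool))), T2 := tree(tup3(map(map(int, char), map(int, char)), map(nat, map(int, char)), map(map(int, char), bool))), C := map(int, char), E := tup3(map(map(int, char), map(int, char)), map(nat, map(int, char)), map(map(int, char), bool)) }, so E := tup3(map(map(int, char), map(int, char)), map(nat, map(int, char)), map(map(int, char), bool)).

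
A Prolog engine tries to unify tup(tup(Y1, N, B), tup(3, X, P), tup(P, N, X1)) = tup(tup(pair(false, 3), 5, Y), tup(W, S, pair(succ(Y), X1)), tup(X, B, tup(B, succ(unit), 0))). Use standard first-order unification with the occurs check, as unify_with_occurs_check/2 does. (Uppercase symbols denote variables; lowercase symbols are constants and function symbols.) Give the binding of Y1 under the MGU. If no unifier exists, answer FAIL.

Decompose tup/3: tup(Y1, N, B) = tup(pair(false, 3), 5, Y),  tup(3, X, P) = tup(W, S, pair(succ(Y), X1)),  tup(P, N, X1) = tup(X, B, tup(B, succ(unit), 0)).
Decompose tup/3: Y1 = pair(false, 3),  N = 5,  B = Y.
Bind Y1 := pair(false, 3); no other remaining equation mentions Y1.
Bind N := 5; substituting into the one remaining equation that mentions N gives: tup(P, 5, X1) = tup(X, B, tup(B, succ(unit), 0)).
Bind B := Y; substituting into the one remaining equation that mentions B gives: tup(P, 5, X1) = tup(X, Y, tup(Y, succ(unit), 0)).
Decompose tup/3: 3 = W,  X = S,  P = pair(succ(Y), X1).
Bind W := 3; no other remaining equation mentions W.
Bind X := S; substituting into the one remaining equation that mentions X gives: tup(P, 5, X1) = tup(S, Y, tup(Y, succ(unit), 0)).
Bind P := pair(succ(Y), X1); substituting into the remaining equation gives: tup(pair(succ(Y), X1), 5, X1) = tup(S, Y, tup(Y, succ(unit), 0)).
Decompose tup/3: pair(succ(Y), X1) = S,  5 = Y,  X1 = tup(Y, succ(unit), 0).
Bind S := pair(succ(Y), X1); no other remaining equation mentions S. Substituting into the earlier binding gives X := pair(succ(Y), X1).
Bind Y := 5; substituting into the remaining equation gives: X1 = tup(5, succ(unit), 0). Substituting into the earlier bindings gives B := 5, X := pair(succ(5), X1), P := pair(succ(5), X1), S := pair(succ(5), X1).
Bind X1 := tup(5, succ(unit), 0). Substituting into the earlier bindings gives X := pair(succ(5), tup(5, succ(unit), 0)), P := pair(succ(5), tup(5, succ(unit), 0)), S := pair(succ(5), tup(5, succ(unit), 0)).
MGU = { Y1 ↦ pair(false, 3), N ↦ 5, B ↦ 5, W ↦ 3, X ↦ pair(succ(5), tup(5, succ(unit), 0)), P ↦ pair(succ(5), tup(5, succ(unit), 0)), S ↦ pair(succ(5), tup(5, succ(unit), 0)), Y ↦ 5, X1 ↦ tup(5, succ(unit), 0) }, so Y1 ↦ pair(false, 3).

pair(false, 3)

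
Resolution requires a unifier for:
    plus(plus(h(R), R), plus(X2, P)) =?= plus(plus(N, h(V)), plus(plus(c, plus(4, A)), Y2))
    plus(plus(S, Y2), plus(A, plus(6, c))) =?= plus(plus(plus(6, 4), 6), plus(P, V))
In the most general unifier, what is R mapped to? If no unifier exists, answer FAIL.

h(plus(6, c))

Decompose plus/2: plus(h(R), R) =?= plus(N, h(V)),  plus(X2, P) =?= plus(plus(c, plus(4, A)), Y2).
Decompose plus/2: h(R) =?= N,  R =?= h(V).
Bind N := h(R); no other remaining equation mentions N.
Bind R := h(V); no other remaining equation mentions R. Substituting into the earlier binding gives N := h(h(V)).
Decompose plus/2: X2 =?= plus(c, plus(4, A)),  P =?= Y2.
Bind X2 := plus(c, plus(4, A)); no other remaining equation mentions X2.
Bind P := Y2; substituting into the remaining equation gives: plus(plus(S, Y2), plus(A, plus(6, c))) =?= plus(plus(plus(6, 4), 6), plus(Y2, V)).
Decompose plus/2: plus(S, Y2) =?= plus(plus(6, 4), 6),  plus(A, plus(6, c)) =?= plus(Y2, V).
Decompose plus/2: S =?= plus(6, 4),  Y2 =?= 6.
Bind S := plus(6, 4); no other remaining equation mentions S.
Bind Y2 := 6; substituting into the remaining equation gives: plus(A, plus(6, c)) =?= plus(6, V). Substituting into the earlier binding gives P := 6.
Decompose plus/2: A =?= 6,  plus(6, c) =?= V.
Bind A := 6; no other remaining equation mentions A. Substituting into the earlier binding gives X2 := plus(c, plus(4, 6)).
Bind V := plus(6, c). Substituting into the earlier bindings gives N := h(h(plus(6, c))), R := h(plus(6, c)).
MGU = { N -> h(h(plus(6, c))), R -> h(plus(6, c)), X2 -> plus(c, plus(4, 6)), P -> 6, S -> plus(6, 4), Y2 -> 6, A -> 6, V -> plus(6, c) }, so R -> h(plus(6, c)).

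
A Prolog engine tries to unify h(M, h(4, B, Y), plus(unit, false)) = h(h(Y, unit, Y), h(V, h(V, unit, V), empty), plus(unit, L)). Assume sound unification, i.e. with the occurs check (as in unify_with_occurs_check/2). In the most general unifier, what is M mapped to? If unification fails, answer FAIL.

Decompose h/3: M = h(Y, unit, Y),  h(4, B, Y) = h(V, h(V, unit, V), empty),  plus(unit, false) = plus(unit, L).
Bind M := h(Y, unit, Y); no other remaining equation mentions M.
Decompose h/3: 4 = V,  B = h(V, unit, V),  Y = empty.
Bind V := 4; substituting into the one remaining equation that mentions V gives: B = h(4, unit, 4).
Bind B := h(4, unit, 4); no other remaining equation mentions B.
Bind Y := empty; no other remaining equation mentions Y. Substituting into the earlier binding gives M := h(empty, unit, empty).
Decompose plus/2: unit = unit,  false = L.
Delete trivial equation unit = unit.
Bind L := false.
MGU = { M = h(empty, unit, empty), V = 4, B = h(4, unit, 4), Y = empty, L = false }, so M = h(empty, unit, empty).

h(empty, unit, empty)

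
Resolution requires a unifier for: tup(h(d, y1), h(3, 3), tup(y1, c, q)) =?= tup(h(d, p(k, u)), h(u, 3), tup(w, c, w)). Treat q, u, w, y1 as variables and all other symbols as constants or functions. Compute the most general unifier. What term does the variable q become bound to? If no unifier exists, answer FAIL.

p(k, 3)

Decompose tup/3: h(d, y1) =?= h(d, p(k, u)),  h(3, 3) =?= h(u, 3),  tup(y1, c, q) =?= tup(w, c, w).
Decompose h/2: d =?= d,  y1 =?= p(k, u).
Delete trivial equation d =?= d.
Bind y1 := p(k, u); substituting into the one remaining equation that mentions y1 gives: tup(p(k, u), c, q) =?= tup(w, c, w).
Decompose h/2: 3 =?= u,  3 =?= 3.
Bind u := 3; substituting into the one remaining equation that mentions u gives: tup(p(k, 3), c, q) =?= tup(w, c, w). Substituting into the earlier binding gives y1 := p(k, 3).
Delete trivial equation 3 =?= 3.
Decompose tup/3: p(k, 3) =?= w,  c =?= c,  q =?= w.
Bind w := p(k, 3); substituting into the one remaining equation that mentions w gives: q =?= p(k, 3).
Delete trivial equation c =?= c.
Bind q := p(k, 3).
MGU = { y1 ↦ p(k, 3), u ↦ 3, w ↦ p(k, 3), q ↦ p(k, 3) }, so q ↦ p(k, 3).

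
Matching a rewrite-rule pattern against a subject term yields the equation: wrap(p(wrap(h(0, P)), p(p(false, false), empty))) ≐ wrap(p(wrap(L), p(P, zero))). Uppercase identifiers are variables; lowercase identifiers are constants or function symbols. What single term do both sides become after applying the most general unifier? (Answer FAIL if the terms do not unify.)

Decompose wrap/1: p(wrap(h(0, P)), p(p(false, false), empty)) ≐ p(wrap(L), p(P, zero)).
Decompose p/2: wrap(h(0, P)) ≐ wrap(L),  p(p(false, false), empty) ≐ p(P, zero).
Decompose wrap/1: h(0, P) ≐ L.
Bind L := h(0, P); no other remaining equation mentions L.
Decompose p/2: p(false, false) ≐ P,  empty ≐ zero.
Bind P := p(false, false); no other remaining equation mentions P. Substituting into the earlier binding gives L := h(0, p(false, false)).
Clash: constants empty and zero differ; no unifier exists.

FAIL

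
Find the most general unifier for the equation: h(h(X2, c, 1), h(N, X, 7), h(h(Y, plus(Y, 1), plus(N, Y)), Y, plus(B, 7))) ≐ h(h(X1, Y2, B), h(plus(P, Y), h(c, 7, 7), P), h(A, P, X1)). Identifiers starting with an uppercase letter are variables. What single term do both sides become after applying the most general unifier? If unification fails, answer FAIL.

h(h(plus(1, 7), c, 1), h(plus(7, 7), h(c, 7, 7), 7), h(h(7, plus(7, 1), plus(plus(7, 7), 7)), 7, plus(1, 7)))

Decompose h/3: h(X2, c, 1) ≐ h(X1, Y2, B),  h(N, X, 7) ≐ h(plus(P, Y), h(c, 7, 7), P),  h(h(Y, plus(Y, 1), plus(N, Y)), Y, plus(B, 7)) ≐ h(A, P, X1).
Decompose h/3: X2 ≐ X1,  c ≐ Y2,  1 ≐ B.
Bind X2 := X1; no other remaining equation mentions X2.
Bind Y2 := c; no other remaining equation mentions Y2.
Bind B := 1; substituting into the one remaining equation that mentions B gives: h(h(Y, plus(Y, 1), plus(N, Y)), Y, plus(1, 7)) ≐ h(A, P, X1).
Decompose h/3: N ≐ plus(P, Y),  X ≐ h(c, 7, 7),  7 ≐ P.
Bind N := plus(P, Y); substituting into the one remaining equation that mentions N gives: h(h(Y, plus(Y, 1), plus(plus(P, Y), Y)), Y, plus(1, 7)) ≐ h(A, P, X1).
Bind X := h(c, 7, 7); no other remaining equation mentions X.
Bind P := 7; substituting into the remaining equation gives: h(h(Y, plus(Y, 1), plus(plus(7, Y), Y)), Y, plus(1, 7)) ≐ h(A, 7, X1). Substituting into the earlier binding gives N := plus(7, Y).
Decompose h/3: h(Y, plus(Y, 1), plus(plus(7, Y), Y)) ≐ A,  Y ≐ 7,  plus(1, 7) ≐ X1.
Bind A := h(Y, plus(Y, 1), plus(plus(7, Y), Y)); no other remaining equation mentions A.
Bind Y := 7; no other remaining equation mentions Y. Substituting into the earlier bindings gives N := plus(7, 7), A := h(7, plus(7, 1), plus(plus(7, 7), 7)).
Bind X1 := plus(1, 7). Substituting into the earlier binding gives X2 := plus(1, 7).
Applying the MGU to either side gives h(h(plus(1, 7), c, 1), h(plus(7, 7), h(c, 7, 7), 7), h(h(7, plus(7, 1), plus(plus(7, 7), 7)), 7, plus(1, 7))).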